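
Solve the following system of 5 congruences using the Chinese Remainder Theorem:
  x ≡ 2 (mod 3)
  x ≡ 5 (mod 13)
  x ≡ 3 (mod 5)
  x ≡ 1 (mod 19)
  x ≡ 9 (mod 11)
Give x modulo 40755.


Product of moduli M = 3 · 13 · 5 · 19 · 11 = 40755.
Merge one congruence at a time:
  Start: x ≡ 2 (mod 3).
  Combine with x ≡ 5 (mod 13); new modulus lcm = 39.
    Write x = 2 + 3·t and substitute into x ≡ 5 (mod 13): 3·t ≡ 5 − 2 = 3 (mod 13).
    The inverse of 3 mod 13 is 9 (since 3·9 = 27 = 2·13 + 1), so t ≡ 9·3 = 27 ≡ 1 (mod 13).
    Then x = 2 + 3·1 = 5, valid modulo lcm(3, 13) = 39: x ≡ 5 (mod 39).
  Combine with x ≡ 3 (mod 5); new modulus lcm = 195.
    Write x = 5 + 39·t and substitute into x ≡ 3 (mod 5): 39·t ≡ 3 − 5 = -2 (mod 5).
    Reduce coefficients mod 5: 4·t ≡ 3 (mod 5).
    The inverse of 4 mod 5 is 4 (since 4·4 = 16 = 3·5 + 1), so t ≡ 4·3 = 12 ≡ 2 (mod 5).
    Then x = 5 + 39·2 = 83, valid modulo lcm(39, 5) = 195: x ≡ 83 (mod 195).
  Combine with x ≡ 1 (mod 19); new modulus lcm = 3705.
    Write x = 83 + 195·t and substitute into x ≡ 1 (mod 19): 195·t ≡ 1 − 83 = -82 (mod 19).
    Reduce coefficients mod 19: 5·t ≡ 13 (mod 19).
    The inverse of 5 mod 19 is 4 (since 5·4 = 20 = 1·19 + 1), so t ≡ 4·13 = 52 ≡ 14 (mod 19).
    Then x = 83 + 195·14 = 2813, valid modulo lcm(195, 19) = 3705: x ≡ 2813 (mod 3705).
  Combine with x ≡ 9 (mod 11); new modulus lcm = 40755.
    Write x = 2813 + 3705·t and substitute into x ≡ 9 (mod 11): 3705·t ≡ 9 − 2813 = -2804 (mod 11).
    Reduce coefficients mod 11: 9·t ≡ 1 (mod 11).
    The inverse of 9 mod 11 is 5 (since 9·5 = 45 = 4·11 + 1), so t ≡ 5·1 = 5 ≡ 5 (mod 11).
    Then x = 2813 + 3705·5 = 21338, valid modulo lcm(3705, 11) = 40755: x ≡ 21338 (mod 40755).
Verify against each original: 21338 mod 3 = 2, 21338 mod 13 = 5, 21338 mod 5 = 3, 21338 mod 19 = 1, 21338 mod 11 = 9.

x ≡ 21338 (mod 40755).


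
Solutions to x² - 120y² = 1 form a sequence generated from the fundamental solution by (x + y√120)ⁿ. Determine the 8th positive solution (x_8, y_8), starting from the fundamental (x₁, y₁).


Step 1: Find the fundamental solution (x₁, y₁) of x² - 120y² = 1.
  Expand √120 as a continued fraction. a₀ = ⌊√120⌋ = 10; iterate m_{k+1} = d_k·a_k − m_k, d_{k+1} = (120 − m_{k+1}²)/d_k, a_{k+1} = ⌊(a₀ + m_{k+1})/d_{k+1}⌋ (starting m₀ = 0, d₀ = 1), with convergents p_k = a_k·p_{k-1} + p_{k-2}, q_k = a_k·q_{k-1} + q_{k-2} (p₋₁ = 1, q₋₁ = 0):
  k = 0: a₀ = 10; p₀/q₀ = 10/1; p₀² − 120·q₀² = 100 − 120 = -20.
  k = 1: m = 10, d = 20, a = ⌊(10 + 10)/20⌋ = 1; p/q = (1·10 + 1)/(1·1 + 0) = 11/1; p² − 120·q² = 121 − 120 = 1.
  The first convergent with p² − 120·q² = 1 gives the fundamental solution (x₁, y₁) = (11, 1).
Step 2: Apply the recurrence (x_{n+1}, y_{n+1}) = (x₁x_n + 120y₁y_n, x₁y_n + y₁x_n) repeatedly.
  From (x_1, y_1) = (11, 1): x_2 = 11·11 + 120·1·1 = 241; y_2 = 11·1 + 1·11 = 22.
  From (x_2, y_2) = (241, 22): x_3 = 11·241 + 120·1·22 = 5291; y_3 = 11·22 + 1·241 = 483.
  From (x_3, y_3) = (5291, 483): x_4 = 11·5291 + 120·1·483 = 116161; y_4 = 11·483 + 1·5291 = 10604.
  From (x_4, y_4) = (116161, 10604): x_5 = 11·116161 + 120·1·10604 = 2550251; y_5 = 11·10604 + 1·116161 = 232805.
  From (x_5, y_5) = (2550251, 232805): x_6 = 11·2550251 + 120·1·232805 = 55989361; y_6 = 11·232805 + 1·2550251 = 5111106.
  From (x_6, y_6) = (55989361, 5111106): x_7 = 11·55989361 + 120·1·5111106 = 1229215691; y_7 = 11·5111106 + 1·55989361 = 112211527.
  From (x_7, y_7) = (1229215691, 112211527): x_8 = 11·1229215691 + 120·1·112211527 = 26986755841; y_8 = 11·112211527 + 1·1229215691 = 2463542488.
Step 3: Verify x_8² - 120·y_8² = 728284990821747617281 - 728284990821747617280 = 1 (should be 1). ✓

(x_1, y_1) = (11, 1); (x_8, y_8) = (26986755841, 2463542488).


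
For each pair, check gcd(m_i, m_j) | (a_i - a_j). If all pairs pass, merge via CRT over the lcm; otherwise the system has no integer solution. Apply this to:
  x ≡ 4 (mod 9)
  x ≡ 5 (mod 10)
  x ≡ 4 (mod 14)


Moduli 9, 10, 14 are not pairwise coprime, so CRT works modulo lcm(m_i) when all pairwise compatibility conditions hold.
Pairwise compatibility: gcd(m_i, m_j) must divide a_i - a_j for every pair.
Merge one congruence at a time:
  Start: x ≡ 4 (mod 9).
  Combine with x ≡ 5 (mod 10): gcd(9, 10) = 1; 5 - 4 = 1, which IS divisible by 1, so compatible.
    Write x = 4 + 9·t and substitute into x ≡ 5 (mod 10): 9·t ≡ 5 − 4 = 1 (mod 10).
    The inverse of 9 mod 10 is 9 (since 9·9 = 81 = 8·10 + 1), so t ≡ 9·1 = 9 ≡ 9 (mod 10).
    Then x = 4 + 9·9 = 85, valid modulo lcm(9, 10) = 90: x ≡ 85 (mod 90).
  Combine with x ≡ 4 (mod 14): gcd(90, 14) = 2, and 4 - 85 = -81 is NOT divisible by 2.
    ⇒ system is inconsistent (no integer solution).

No solution (the system is inconsistent).


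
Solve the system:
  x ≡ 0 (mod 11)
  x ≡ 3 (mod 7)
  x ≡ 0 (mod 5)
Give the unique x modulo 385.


Moduli 11, 7, 5 are pairwise coprime; by CRT there is a unique solution modulo M = 11 · 7 · 5 = 385.
Solve pairwise, accumulating the modulus:
  Start with x ≡ 0 (mod 11).
  Combine with x ≡ 3 (mod 7): since gcd(11, 7) = 1, we get a unique residue mod 77.
    Write x = 0 + 11·t and substitute into x ≡ 3 (mod 7): 11·t ≡ 3 − 0 = 3 (mod 7).
    Reduce coefficients mod 7: 4·t ≡ 3 (mod 7).
    The inverse of 4 mod 7 is 2 (since 4·2 = 8 = 1·7 + 1), so t ≡ 2·3 = 6 ≡ 6 (mod 7).
    Then x = 0 + 11·6 = 66, valid modulo lcm(11, 7) = 77: x ≡ 66 (mod 77).
  Combine with x ≡ 0 (mod 5): since gcd(77, 5) = 1, we get a unique residue mod 385.
    Write x = 66 + 77·t and substitute into x ≡ 0 (mod 5): 77·t ≡ 0 − 66 = -66 (mod 5).
    Reduce coefficients mod 5: 2·t ≡ 4 (mod 5).
    The inverse of 2 mod 5 is 3 (since 2·3 = 6 = 1·5 + 1), so t ≡ 3·4 = 12 ≡ 2 (mod 5).
    Then x = 66 + 77·2 = 220, valid modulo lcm(77, 5) = 385: x ≡ 220 (mod 385).
Verify: 220 mod 11 = 0 ✓, 220 mod 7 = 3 ✓, 220 mod 5 = 0 ✓.

x ≡ 220 (mod 385).


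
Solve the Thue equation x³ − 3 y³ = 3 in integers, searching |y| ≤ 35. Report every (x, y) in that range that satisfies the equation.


The equation is x³ - 3y³ = 3. For fixed y, x³ = 3·y³ + 3, so a solution requires the RHS to be a perfect cube.
Strategy: iterate y from -35 to 35, compute RHS = 3·y³ + 3, and check whether it is a (positive or negative) perfect cube.
Check small values of y:
  y = 0: RHS = 3 is not a perfect cube.
  y = 1: RHS = 6 is not a perfect cube.
  y = -1: RHS = 0 = (0)³ ⇒ x = 0 works.
  y = 2: RHS = 27 = (3)³ ⇒ x = 3 works.
  y = -2: RHS = -21 is not a perfect cube.
  y = 3: RHS = 84 is not a perfect cube.
  y = -3: RHS = -78 is not a perfect cube.
Continuing the search up to |y| = 35 finds no further solutions beyond those listed.
Collected solutions: (0, -1), (3, 2).

Solutions (with |y| ≤ 35): (0, -1), (3, 2).


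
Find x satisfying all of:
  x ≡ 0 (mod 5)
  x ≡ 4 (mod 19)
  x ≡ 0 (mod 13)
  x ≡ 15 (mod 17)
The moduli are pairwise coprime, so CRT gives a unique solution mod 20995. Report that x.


Product of moduli M = 5 · 19 · 13 · 17 = 20995.
Merge one congruence at a time:
  Start: x ≡ 0 (mod 5).
  Combine with x ≡ 4 (mod 19); new modulus lcm = 95.
    Write x = 0 + 5·t and substitute into x ≡ 4 (mod 19): 5·t ≡ 4 − 0 = 4 (mod 19).
    The inverse of 5 mod 19 is 4 (since 5·4 = 20 = 1·19 + 1), so t ≡ 4·4 = 16 ≡ 16 (mod 19).
    Then x = 0 + 5·16 = 80, valid modulo lcm(5, 19) = 95: x ≡ 80 (mod 95).
  Combine with x ≡ 0 (mod 13); new modulus lcm = 1235.
    Write x = 80 + 95·t and substitute into x ≡ 0 (mod 13): 95·t ≡ 0 − 80 = -80 (mod 13).
    Reduce coefficients mod 13: 4·t ≡ 11 (mod 13).
    The inverse of 4 mod 13 is 10 (since 4·10 = 40 = 3·13 + 1), so t ≡ 10·11 = 110 ≡ 6 (mod 13).
    Then x = 80 + 95·6 = 650, valid modulo lcm(95, 13) = 1235: x ≡ 650 (mod 1235).
  Combine with x ≡ 15 (mod 17); new modulus lcm = 20995.
    Write x = 650 + 1235·t and substitute into x ≡ 15 (mod 17): 1235·t ≡ 15 − 650 = -635 (mod 17).
    Reduce coefficients mod 17: 11·t ≡ 11 (mod 17).
    The inverse of 11 mod 17 is 14 (since 11·14 = 154 = 9·17 + 1), so t ≡ 14·11 = 154 ≡ 1 (mod 17).
    Then x = 650 + 1235·1 = 1885, valid modulo lcm(1235, 17) = 20995: x ≡ 1885 (mod 20995).
Verify against each original: 1885 mod 5 = 0, 1885 mod 19 = 4, 1885 mod 13 = 0, 1885 mod 17 = 15.

x ≡ 1885 (mod 20995).


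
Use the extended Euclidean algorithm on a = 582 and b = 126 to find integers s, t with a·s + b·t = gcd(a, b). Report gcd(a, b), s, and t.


Euclidean algorithm on (582, 126) — divide until remainder is 0:
  582 = 4 · 126 + 78
  126 = 1 · 78 + 48
  78 = 1 · 48 + 30
  48 = 1 · 30 + 18
  30 = 1 · 18 + 12
  18 = 1 · 12 + 6
  12 = 2 · 6 + 0
gcd(582, 126) = 6.
Track Bezout coefficients alongside the remainders: start with r₀ = 582 = a·1 + b·0 (s = 1, t = 0) and r₁ = 126 = a·0 + b·1 (s = 0, t = 1); each new remainder r_{k+1} = r_{k-1} − q_k·r_k inherits s_{k+1} = s_{k-1} − q_k·s_k, t_{k+1} = t_{k-1} − q_k·t_k, so r_k = a·s_k + b·t_k at every step:
  q = 4: r = 78, s = 1 − 4·0 = 1, t = 0 − 4·1 = -4  (check: 582·1 + 126·(-4) = 78)
  q = 1: r = 48, s = 0 − 1·1 = -1, t = 1 − 1·(-4) = 5  (check: 582·(-1) + 126·5 = 48)
  q = 1: r = 30, s = 1 − 1·(-1) = 2, t = -4 − 1·5 = -9  (check: 582·2 + 126·(-9) = 30)
  q = 1: r = 18, s = -1 − 1·2 = -3, t = 5 − 1·(-9) = 14  (check: 582·(-3) + 126·14 = 18)
  q = 1: r = 12, s = 2 − 1·(-3) = 5, t = -9 − 1·14 = -23  (check: 582·5 + 126·(-23) = 12)
  q = 1: r = 6, s = -3 − 1·5 = -8, t = 14 − 1·(-23) = 37  (check: 582·(-8) + 126·37 = 6)
The row with r = 6 (the gcd) gives the Bezout coefficients s = -8, t = 37.
Result: 582 · (-8) + 126 · (37) = 6.

gcd(582, 126) = 6; s = -8, t = 37 (check: 582·(-8) + 126·37 = 6).


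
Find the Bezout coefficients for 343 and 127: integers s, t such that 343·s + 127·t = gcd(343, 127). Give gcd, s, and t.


Euclidean algorithm on (343, 127) — divide until remainder is 0:
  343 = 2 · 127 + 89
  127 = 1 · 89 + 38
  89 = 2 · 38 + 13
  38 = 2 · 13 + 12
  13 = 1 · 12 + 1
  12 = 12 · 1 + 0
gcd(343, 127) = 1.
Track Bezout coefficients alongside the remainders: start with r₀ = 343 = a·1 + b·0 (s = 1, t = 0) and r₁ = 127 = a·0 + b·1 (s = 0, t = 1); each new remainder r_{k+1} = r_{k-1} − q_k·r_k inherits s_{k+1} = s_{k-1} − q_k·s_k, t_{k+1} = t_{k-1} − q_k·t_k, so r_k = a·s_k + b·t_k at every step:
  q = 2: r = 89, s = 1 − 2·0 = 1, t = 0 − 2·1 = -2  (check: 343·1 + 127·(-2) = 89)
  q = 1: r = 38, s = 0 − 1·1 = -1, t = 1 − 1·(-2) = 3  (check: 343·(-1) + 127·3 = 38)
  q = 2: r = 13, s = 1 − 2·(-1) = 3, t = -2 − 2·3 = -8  (check: 343·3 + 127·(-8) = 13)
  q = 2: r = 12, s = -1 − 2·3 = -7, t = 3 − 2·(-8) = 19  (check: 343·(-7) + 127·19 = 12)
  q = 1: r = 1, s = 3 − 1·(-7) = 10, t = -8 − 1·19 = -27  (check: 343·10 + 127·(-27) = 1)
The row with r = 1 (the gcd) gives the Bezout coefficients s = 10, t = -27.
Result: 343 · (10) + 127 · (-27) = 1.

gcd(343, 127) = 1; s = 10, t = -27 (check: 343·10 + 127·(-27) = 1).


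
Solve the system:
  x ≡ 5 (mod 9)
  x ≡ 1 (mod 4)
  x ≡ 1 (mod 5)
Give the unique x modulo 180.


Moduli 9, 4, 5 are pairwise coprime; by CRT there is a unique solution modulo M = 9 · 4 · 5 = 180.
Solve pairwise, accumulating the modulus:
  Start with x ≡ 5 (mod 9).
  Combine with x ≡ 1 (mod 4): since gcd(9, 4) = 1, we get a unique residue mod 36.
    Write x = 5 + 9·t and substitute into x ≡ 1 (mod 4): 9·t ≡ 1 − 5 = -4 (mod 4).
    Reduce coefficients mod 4: 1·t ≡ 0 (mod 4).
    So t ≡ 0 (mod 4).
    Then x = 5 + 9·0 = 5, valid modulo lcm(9, 4) = 36: x ≡ 5 (mod 36).
  Combine with x ≡ 1 (mod 5): since gcd(36, 5) = 1, we get a unique residue mod 180.
    Write x = 5 + 36·t and substitute into x ≡ 1 (mod 5): 36·t ≡ 1 − 5 = -4 (mod 5).
    Reduce coefficients mod 5: 1·t ≡ 1 (mod 5).
    So t ≡ 1 (mod 5).
    Then x = 5 + 36·1 = 41, valid modulo lcm(36, 5) = 180: x ≡ 41 (mod 180).
Verify: 41 mod 9 = 5 ✓, 41 mod 4 = 1 ✓, 41 mod 5 = 1 ✓.

x ≡ 41 (mod 180).


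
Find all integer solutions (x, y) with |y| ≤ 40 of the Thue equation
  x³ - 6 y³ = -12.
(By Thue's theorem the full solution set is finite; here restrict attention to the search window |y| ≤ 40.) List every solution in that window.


The equation is x³ - 6y³ = -12. For fixed y, x³ = 6·y³ − 12, so a solution requires the RHS to be a perfect cube.
Strategy: iterate y from -40 to 40, compute RHS = 6·y³ − 12, and check whether it is a (positive or negative) perfect cube.
Check small values of y:
  y = 0: RHS = -12 is not a perfect cube.
  y = 1: RHS = -6 is not a perfect cube.
  y = -1: RHS = -18 is not a perfect cube.
  y = 2: RHS = 36 is not a perfect cube.
  y = -2: RHS = -60 is not a perfect cube.
  y = 3: RHS = 150 is not a perfect cube.
  y = -3: RHS = -174 is not a perfect cube.
Continuing the search up to |y| = 40 finds no solutions either.
No (x, y) in the scanned range satisfies the equation.

No integer solutions with |y| ≤ 40.


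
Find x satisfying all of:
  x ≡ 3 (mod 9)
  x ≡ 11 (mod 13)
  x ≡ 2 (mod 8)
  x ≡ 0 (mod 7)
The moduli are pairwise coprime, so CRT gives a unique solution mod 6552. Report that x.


Product of moduli M = 9 · 13 · 8 · 7 = 6552.
Merge one congruence at a time:
  Start: x ≡ 3 (mod 9).
  Combine with x ≡ 11 (mod 13); new modulus lcm = 117.
    Write x = 3 + 9·t and substitute into x ≡ 11 (mod 13): 9·t ≡ 11 − 3 = 8 (mod 13).
    The inverse of 9 mod 13 is 3 (since 9·3 = 27 = 2·13 + 1), so t ≡ 3·8 = 24 ≡ 11 (mod 13).
    Then x = 3 + 9·11 = 102, valid modulo lcm(9, 13) = 117: x ≡ 102 (mod 117).
  Combine with x ≡ 2 (mod 8); new modulus lcm = 936.
    Write x = 102 + 117·t and substitute into x ≡ 2 (mod 8): 117·t ≡ 2 − 102 = -100 (mod 8).
    Reduce coefficients mod 8: 5·t ≡ 4 (mod 8).
    The inverse of 5 mod 8 is 5 (since 5·5 = 25 = 3·8 + 1), so t ≡ 5·4 = 20 ≡ 4 (mod 8).
    Then x = 102 + 117·4 = 570, valid modulo lcm(117, 8) = 936: x ≡ 570 (mod 936).
  Combine with x ≡ 0 (mod 7); new modulus lcm = 6552.
    Write x = 570 + 936·t and substitute into x ≡ 0 (mod 7): 936·t ≡ 0 − 570 = -570 (mod 7).
    Reduce coefficients mod 7: 5·t ≡ 4 (mod 7).
    The inverse of 5 mod 7 is 3 (since 5·3 = 15 = 2·7 + 1), so t ≡ 3·4 = 12 ≡ 5 (mod 7).
    Then x = 570 + 936·5 = 5250, valid modulo lcm(936, 7) = 6552: x ≡ 5250 (mod 6552).
Verify against each original: 5250 mod 9 = 3, 5250 mod 13 = 11, 5250 mod 8 = 2, 5250 mod 7 = 0.

x ≡ 5250 (mod 6552).


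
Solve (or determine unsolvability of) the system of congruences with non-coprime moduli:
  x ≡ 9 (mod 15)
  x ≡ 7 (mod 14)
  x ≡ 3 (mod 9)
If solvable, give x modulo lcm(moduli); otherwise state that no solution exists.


Moduli 15, 14, 9 are not pairwise coprime, so CRT works modulo lcm(m_i) when all pairwise compatibility conditions hold.
Pairwise compatibility: gcd(m_i, m_j) must divide a_i - a_j for every pair.
Merge one congruence at a time:
  Start: x ≡ 9 (mod 15).
  Combine with x ≡ 7 (mod 14): gcd(15, 14) = 1; 7 - 9 = -2, which IS divisible by 1, so compatible.
    Write x = 9 + 15·t and substitute into x ≡ 7 (mod 14): 15·t ≡ 7 − 9 = -2 (mod 14).
    Reduce coefficients mod 14: 1·t ≡ 12 (mod 14).
    So t ≡ 12 (mod 14).
    Then x = 9 + 15·12 = 189, valid modulo lcm(15, 14) = 210: x ≡ 189 (mod 210).
  Combine with x ≡ 3 (mod 9): gcd(210, 9) = 3; 3 - 189 = -186, which IS divisible by 3, so compatible.
    Write x = 189 + 210·t and substitute into x ≡ 3 (mod 9): 210·t ≡ 3 − 189 = -186 (mod 9).
    Divide the congruence (and modulus) by g = 3: 70·t ≡ -62 (mod 3).
    Reduce coefficients mod 3: 1·t ≡ 1 (mod 3).
    So t ≡ 1 (mod 3).
    Then x = 189 + 210·1 = 399, valid modulo lcm(210, 9) = 630: x ≡ 399 (mod 630).
Verify: 399 mod 15 = 9, 399 mod 14 = 7, 399 mod 9 = 3.

x ≡ 399 (mod 630).


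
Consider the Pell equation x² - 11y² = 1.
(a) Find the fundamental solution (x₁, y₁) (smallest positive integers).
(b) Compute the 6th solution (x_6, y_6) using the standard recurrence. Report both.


Step 1: Find the fundamental solution (x₁, y₁) of x² - 11y² = 1.
  Expand √11 as a continued fraction. a₀ = ⌊√11⌋ = 3; iterate m_{k+1} = d_k·a_k − m_k, d_{k+1} = (11 − m_{k+1}²)/d_k, a_{k+1} = ⌊(a₀ + m_{k+1})/d_{k+1}⌋ (starting m₀ = 0, d₀ = 1), with convergents p_k = a_k·p_{k-1} + p_{k-2}, q_k = a_k·q_{k-1} + q_{k-2} (p₋₁ = 1, q₋₁ = 0):
  k = 0: a₀ = 3; p₀/q₀ = 3/1; p₀² − 11·q₀² = 9 − 11 = -2.
  k = 1: m = 3, d = 2, a = ⌊(3 + 3)/2⌋ = 3; p/q = (3·3 + 1)/(3·1 + 0) = 10/3; p² − 11·q² = 100 − 99 = 1.
  The first convergent with p² − 11·q² = 1 gives the fundamental solution (x₁, y₁) = (10, 3).
Step 2: Apply the recurrence (x_{n+1}, y_{n+1}) = (x₁x_n + 11y₁y_n, x₁y_n + y₁x_n) repeatedly.
  From (x_1, y_1) = (10, 3): x_2 = 10·10 + 11·3·3 = 199; y_2 = 10·3 + 3·10 = 60.
  From (x_2, y_2) = (199, 60): x_3 = 10·199 + 11·3·60 = 3970; y_3 = 10·60 + 3·199 = 1197.
  From (x_3, y_3) = (3970, 1197): x_4 = 10·3970 + 11·3·1197 = 79201; y_4 = 10·1197 + 3·3970 = 23880.
  From (x_4, y_4) = (79201, 23880): x_5 = 10·79201 + 11·3·23880 = 1580050; y_5 = 10·23880 + 3·79201 = 476403.
  From (x_5, y_5) = (1580050, 476403): x_6 = 10·1580050 + 11·3·476403 = 31521799; y_6 = 10·476403 + 3·1580050 = 9504180.
Step 3: Verify x_6² - 11·y_6² = 993623812196401 - 993623812196400 = 1 (should be 1). ✓

(x_1, y_1) = (10, 3); (x_6, y_6) = (31521799, 9504180).


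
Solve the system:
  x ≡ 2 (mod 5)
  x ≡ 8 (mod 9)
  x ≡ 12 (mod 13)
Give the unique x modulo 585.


Moduli 5, 9, 13 are pairwise coprime; by CRT there is a unique solution modulo M = 5 · 9 · 13 = 585.
Solve pairwise, accumulating the modulus:
  Start with x ≡ 2 (mod 5).
  Combine with x ≡ 8 (mod 9): since gcd(5, 9) = 1, we get a unique residue mod 45.
    Write x = 2 + 5·t and substitute into x ≡ 8 (mod 9): 5·t ≡ 8 − 2 = 6 (mod 9).
    The inverse of 5 mod 9 is 2 (since 5·2 = 10 = 1·9 + 1), so t ≡ 2·6 = 12 ≡ 3 (mod 9).
    Then x = 2 + 5·3 = 17, valid modulo lcm(5, 9) = 45: x ≡ 17 (mod 45).
  Combine with x ≡ 12 (mod 13): since gcd(45, 13) = 1, we get a unique residue mod 585.
    Write x = 17 + 45·t and substitute into x ≡ 12 (mod 13): 45·t ≡ 12 − 17 = -5 (mod 13).
    Reduce coefficients mod 13: 6·t ≡ 8 (mod 13).
    The inverse of 6 mod 13 is 11 (since 6·11 = 66 = 5·13 + 1), so t ≡ 11·8 = 88 ≡ 10 (mod 13).
    Then x = 17 + 45·10 = 467, valid modulo lcm(45, 13) = 585: x ≡ 467 (mod 585).
Verify: 467 mod 5 = 2 ✓, 467 mod 9 = 8 ✓, 467 mod 13 = 12 ✓.

x ≡ 467 (mod 585).


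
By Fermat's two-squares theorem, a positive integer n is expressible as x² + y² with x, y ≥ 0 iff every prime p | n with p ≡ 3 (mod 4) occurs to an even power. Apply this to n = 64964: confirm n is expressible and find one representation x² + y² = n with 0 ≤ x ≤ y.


Step 1: Factor n = 64964 = 2^2 · 109 · 149.
Step 2: Check the mod-4 condition on each prime factor: 2 = 2 (special); 109 ≡ 1 (mod 4), exponent 1; 149 ≡ 1 (mod 4), exponent 1.
All primes ≡ 3 (mod 4) appear to even exponent (or don't appear), so by the two-squares theorem n IS expressible as a sum of two squares.
Step 3: Build a representation. Group n = k² · m with k = 2 and m = 109 · 149 = 16241 (a product of primes ≡ 1 (mod 4)); a representation of m scales to one of n via (k·x)² + (k·y)² = k²(x² + y²). Each prime p ≡ 1 (mod 4) is itself a sum of two squares; find a² by testing p − a² for a perfect square:
  109: 109 − 1² = 108, 109 − 2² = 105, 109 − 3² = 100 = 10² ⇒ 109 = 3² + 10².
  149: 149 − 1² = 148, 149 − 2² = 145, 149 − 3² = 140, 149 − 4² = 133, 149 − 5² = 124, 149 − 6² = 113, 149 − 7² = 100 = 10² ⇒ 149 = 7² + 10².
  Combine using the Brahmagupta–Fibonacci identity (a² + b²)(c² + d²) = (ac − bd)² + (ad + bc)² = (ac + bd)² + (ad − bc)²:
  109 · 149 = 16241: from (3² + 10²)(7² + 10²), take (3·7 − 10·10, 3·10 + 10·7) = (21 − 100, 30 + 70) = (-79, 100); dropping signs (only squares matter) gives (79, 100); check 79² + 100² = 6241 + 10000 = 16241 ✓.
  Scale by k = 2: (2·79, 2·100) = (158, 200).
Step 4: Order so x ≤ y and verify: 158² + 200² = 24964 + 40000 = 64964 = n. ✓

n = 64964 = 158² + 200² (one valid representation with x ≤ y).


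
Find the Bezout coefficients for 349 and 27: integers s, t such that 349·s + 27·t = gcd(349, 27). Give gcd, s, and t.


Euclidean algorithm on (349, 27) — divide until remainder is 0:
  349 = 12 · 27 + 25
  27 = 1 · 25 + 2
  25 = 12 · 2 + 1
  2 = 2 · 1 + 0
gcd(349, 27) = 1.
Track Bezout coefficients alongside the remainders: start with r₀ = 349 = a·1 + b·0 (s = 1, t = 0) and r₁ = 27 = a·0 + b·1 (s = 0, t = 1); each new remainder r_{k+1} = r_{k-1} − q_k·r_k inherits s_{k+1} = s_{k-1} − q_k·s_k, t_{k+1} = t_{k-1} − q_k·t_k, so r_k = a·s_k + b·t_k at every step:
  q = 12: r = 25, s = 1 − 12·0 = 1, t = 0 − 12·1 = -12  (check: 349·1 + 27·(-12) = 25)
  q = 1: r = 2, s = 0 − 1·1 = -1, t = 1 − 1·(-12) = 13  (check: 349·(-1) + 27·13 = 2)
  q = 12: r = 1, s = 1 − 12·(-1) = 13, t = -12 − 12·13 = -168  (check: 349·13 + 27·(-168) = 1)
The row with r = 1 (the gcd) gives the Bezout coefficients s = 13, t = -168.
Result: 349 · (13) + 27 · (-168) = 1.

gcd(349, 27) = 1; s = 13, t = -168 (check: 349·13 + 27·(-168) = 1).


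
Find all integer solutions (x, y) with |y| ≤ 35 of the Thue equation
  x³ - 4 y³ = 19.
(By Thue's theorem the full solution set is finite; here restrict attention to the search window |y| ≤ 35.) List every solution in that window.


The equation is x³ - 4y³ = 19. For fixed y, x³ = 4·y³ + 19, so a solution requires the RHS to be a perfect cube.
Strategy: iterate y from -35 to 35, compute RHS = 4·y³ + 19, and check whether it is a (positive or negative) perfect cube.
Check small values of y:
  y = 0: RHS = 19 is not a perfect cube.
  y = 1: RHS = 23 is not a perfect cube.
  y = -1: RHS = 15 is not a perfect cube.
  y = 2: RHS = 51 is not a perfect cube.
  y = -2: RHS = -13 is not a perfect cube.
  y = 3: RHS = 127 is not a perfect cube.
  y = -3: RHS = -89 is not a perfect cube.
Continuing the search up to |y| = 35 finds no solutions either.
No (x, y) in the scanned range satisfies the equation.

No integer solutions with |y| ≤ 35.


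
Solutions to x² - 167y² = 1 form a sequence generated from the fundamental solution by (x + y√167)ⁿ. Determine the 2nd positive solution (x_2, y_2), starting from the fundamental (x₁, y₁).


Step 1: Find the fundamental solution (x₁, y₁) of x² - 167y² = 1.
  Expand √167 as a continued fraction. a₀ = ⌊√167⌋ = 12; iterate m_{k+1} = d_k·a_k − m_k, d_{k+1} = (167 − m_{k+1}²)/d_k, a_{k+1} = ⌊(a₀ + m_{k+1})/d_{k+1}⌋ (starting m₀ = 0, d₀ = 1), with convergents p_k = a_k·p_{k-1} + p_{k-2}, q_k = a_k·q_{k-1} + q_{k-2} (p₋₁ = 1, q₋₁ = 0):
  k = 0: a₀ = 12; p₀/q₀ = 12/1; p₀² − 167·q₀² = 144 − 167 = -23.
  k = 1: m = 12, d = 23, a = ⌊(12 + 12)/23⌋ = 1; p/q = (1·12 + 1)/(1·1 + 0) = 13/1; p² − 167·q² = 169 − 167 = 2.
  k = 2: m = 11, d = 2, a = ⌊(12 + 11)/2⌋ = 11; p/q = (11·13 + 12)/(11·1 + 1) = 155/12; p² − 167·q² = 24025 − 24048 = -23.
  k = 3: m = 11, d = 23, a = ⌊(12 + 11)/23⌋ = 1; p/q = (1·155 + 13)/(1·12 + 1) = 168/13; p² − 167·q² = 28224 − 28223 = 1.
  The first convergent with p² − 167·q² = 1 gives the fundamental solution (x₁, y₁) = (168, 13).
Step 2: Apply the recurrence (x_{n+1}, y_{n+1}) = (x₁x_n + 167y₁y_n, x₁y_n + y₁x_n) repeatedly.
  From (x_1, y_1) = (168, 13): x_2 = 168·168 + 167·13·13 = 56447; y_2 = 168·13 + 13·168 = 4368.
Step 3: Verify x_2² - 167·y_2² = 3186263809 - 3186263808 = 1 (should be 1). ✓

(x_1, y_1) = (168, 13); (x_2, y_2) = (56447, 4368).


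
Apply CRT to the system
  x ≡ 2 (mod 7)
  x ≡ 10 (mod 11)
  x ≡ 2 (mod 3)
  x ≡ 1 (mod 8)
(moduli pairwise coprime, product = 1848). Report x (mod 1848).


Product of moduli M = 7 · 11 · 3 · 8 = 1848.
Merge one congruence at a time:
  Start: x ≡ 2 (mod 7).
  Combine with x ≡ 10 (mod 11); new modulus lcm = 77.
    Write x = 2 + 7·t and substitute into x ≡ 10 (mod 11): 7·t ≡ 10 − 2 = 8 (mod 11).
    The inverse of 7 mod 11 is 8 (since 7·8 = 56 = 5·11 + 1), so t ≡ 8·8 = 64 ≡ 9 (mod 11).
    Then x = 2 + 7·9 = 65, valid modulo lcm(7, 11) = 77: x ≡ 65 (mod 77).
  Combine with x ≡ 2 (mod 3); new modulus lcm = 231.
    Write x = 65 + 77·t and substitute into x ≡ 2 (mod 3): 77·t ≡ 2 − 65 = -63 (mod 3).
    Reduce coefficients mod 3: 2·t ≡ 0 (mod 3).
    The inverse of 2 mod 3 is 2 (since 2·2 = 4 = 1·3 + 1), so t ≡ 2·0 = 0 ≡ 0 (mod 3).
    Then x = 65 + 77·0 = 65, valid modulo lcm(77, 3) = 231: x ≡ 65 (mod 231).
  Combine with x ≡ 1 (mod 8); new modulus lcm = 1848.
    Write x = 65 + 231·t and substitute into x ≡ 1 (mod 8): 231·t ≡ 1 − 65 = -64 (mod 8).
    Reduce coefficients mod 8: 7·t ≡ 0 (mod 8).
    The inverse of 7 mod 8 is 7 (since 7·7 = 49 = 6·8 + 1), so t ≡ 7·0 = 0 ≡ 0 (mod 8).
    Then x = 65 + 231·0 = 65, valid modulo lcm(231, 8) = 1848: x ≡ 65 (mod 1848).
Verify against each original: 65 mod 7 = 2, 65 mod 11 = 10, 65 mod 3 = 2, 65 mod 8 = 1.

x ≡ 65 (mod 1848).


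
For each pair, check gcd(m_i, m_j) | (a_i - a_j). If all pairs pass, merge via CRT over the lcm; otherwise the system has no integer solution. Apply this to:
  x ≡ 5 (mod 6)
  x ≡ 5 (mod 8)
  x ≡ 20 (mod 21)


Moduli 6, 8, 21 are not pairwise coprime, so CRT works modulo lcm(m_i) when all pairwise compatibility conditions hold.
Pairwise compatibility: gcd(m_i, m_j) must divide a_i - a_j for every pair.
Merge one congruence at a time:
  Start: x ≡ 5 (mod 6).
  Combine with x ≡ 5 (mod 8): gcd(6, 8) = 2; 5 - 5 = 0, which IS divisible by 2, so compatible.
    Write x = 5 + 6·t and substitute into x ≡ 5 (mod 8): 6·t ≡ 5 − 5 = 0 (mod 8).
    Divide the congruence (and modulus) by g = 2: 3·t ≡ 0 (mod 4).
    The inverse of 3 mod 4 is 3 (since 3·3 = 9 = 2·4 + 1), so t ≡ 3·0 = 0 ≡ 0 (mod 4).
    Then x = 5 + 6·0 = 5, valid modulo lcm(6, 8) = 24: x ≡ 5 (mod 24).
  Combine with x ≡ 20 (mod 21): gcd(24, 21) = 3; 20 - 5 = 15, which IS divisible by 3, so compatible.
    Write x = 5 + 24·t and substitute into x ≡ 20 (mod 21): 24·t ≡ 20 − 5 = 15 (mod 21).
    Divide the congruence (and modulus) by g = 3: 8·t ≡ 5 (mod 7).
    Reduce coefficients mod 7: 1·t ≡ 5 (mod 7).
    So t ≡ 5 (mod 7).
    Then x = 5 + 24·5 = 125, valid modulo lcm(24, 21) = 168: x ≡ 125 (mod 168).
Verify: 125 mod 6 = 5, 125 mod 8 = 5, 125 mod 21 = 20.

x ≡ 125 (mod 168).


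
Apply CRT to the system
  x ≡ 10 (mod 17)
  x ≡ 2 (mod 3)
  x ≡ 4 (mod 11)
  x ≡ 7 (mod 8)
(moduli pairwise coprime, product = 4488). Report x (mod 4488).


Product of moduli M = 17 · 3 · 11 · 8 = 4488.
Merge one congruence at a time:
  Start: x ≡ 10 (mod 17).
  Combine with x ≡ 2 (mod 3); new modulus lcm = 51.
    Write x = 10 + 17·t and substitute into x ≡ 2 (mod 3): 17·t ≡ 2 − 10 = -8 (mod 3).
    Reduce coefficients mod 3: 2·t ≡ 1 (mod 3).
    The inverse of 2 mod 3 is 2 (since 2·2 = 4 = 1·3 + 1), so t ≡ 2·1 = 2 ≡ 2 (mod 3).
    Then x = 10 + 17·2 = 44, valid modulo lcm(17, 3) = 51: x ≡ 44 (mod 51).
  Combine with x ≡ 4 (mod 11); new modulus lcm = 561.
    Write x = 44 + 51·t and substitute into x ≡ 4 (mod 11): 51·t ≡ 4 − 44 = -40 (mod 11).
    Reduce coefficients mod 11: 7·t ≡ 4 (mod 11).
    The inverse of 7 mod 11 is 8 (since 7·8 = 56 = 5·11 + 1), so t ≡ 8·4 = 32 ≡ 10 (mod 11).
    Then x = 44 + 51·10 = 554, valid modulo lcm(51, 11) = 561: x ≡ 554 (mod 561).
  Combine with x ≡ 7 (mod 8); new modulus lcm = 4488.
    Write x = 554 + 561·t and substitute into x ≡ 7 (mod 8): 561·t ≡ 7 − 554 = -547 (mod 8).
    Reduce coefficients mod 8: 1·t ≡ 5 (mod 8).
    So t ≡ 5 (mod 8).
    Then x = 554 + 561·5 = 3359, valid modulo lcm(561, 8) = 4488: x ≡ 3359 (mod 4488).
Verify against each original: 3359 mod 17 = 10, 3359 mod 3 = 2, 3359 mod 11 = 4, 3359 mod 8 = 7.

x ≡ 3359 (mod 4488).


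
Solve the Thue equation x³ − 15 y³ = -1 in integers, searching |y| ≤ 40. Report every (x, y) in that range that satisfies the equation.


The equation is x³ - 15y³ = -1. For fixed y, x³ = 15·y³ − 1, so a solution requires the RHS to be a perfect cube.
Strategy: iterate y from -40 to 40, compute RHS = 15·y³ − 1, and check whether it is a (positive or negative) perfect cube.
Check small values of y:
  y = 0: RHS = -1 = (-1)³ ⇒ x = -1 works.
  y = 1: RHS = 14 is not a perfect cube.
  y = -1: RHS = -16 is not a perfect cube.
  y = 2: RHS = 119 is not a perfect cube.
  y = -2: RHS = -121 is not a perfect cube.
  y = 3: RHS = 404 is not a perfect cube.
  y = -3: RHS = -406 is not a perfect cube.
Continuing the search up to |y| = 40 finds no further solutions beyond those listed.
Collected solutions: (-1, 0).

Solutions (with |y| ≤ 40): (-1, 0).


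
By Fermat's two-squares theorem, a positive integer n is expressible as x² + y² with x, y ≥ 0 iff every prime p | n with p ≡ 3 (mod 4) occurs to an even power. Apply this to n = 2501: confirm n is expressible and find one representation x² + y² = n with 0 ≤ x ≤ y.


Step 1: Factor n = 2501 = 41 · 61.
Step 2: Check the mod-4 condition on each prime factor: 41 ≡ 1 (mod 4), exponent 1; 61 ≡ 1 (mod 4), exponent 1.
All primes ≡ 3 (mod 4) appear to even exponent (or don't appear), so by the two-squares theorem n IS expressible as a sum of two squares.
Step 3: Build a representation. Here n = 41 · 61 is a product of primes ≡ 1 (mod 4). Each prime p ≡ 1 (mod 4) is itself a sum of two squares; find a² by testing p − a² for a perfect square:
  41: 41 − 1² = 40, 41 − 2² = 37, 41 − 3² = 32, 41 − 4² = 25 = 5² ⇒ 41 = 4² + 5².
  61: 61 − 1² = 60, 61 − 2² = 57, 61 − 3² = 52, 61 − 4² = 45, 61 − 5² = 36 = 6² ⇒ 61 = 5² + 6².
  Combine using the Brahmagupta–Fibonacci identity (a² + b²)(c² + d²) = (ac − bd)² + (ad + bc)² = (ac + bd)² + (ad − bc)²:
  41 · 61 = 2501: from (4² + 5²)(5² + 6²), take (4·5 − 5·6, 4·6 + 5·5) = (20 − 30, 24 + 25) = (-10, 49); dropping signs (only squares matter) gives (10, 49); check 10² + 49² = 100 + 2401 = 2501 ✓.
Step 4: Order so x ≤ y and verify: 10² + 49² = 100 + 2401 = 2501 = n. ✓

n = 2501 = 10² + 49² (one valid representation with x ≤ y).


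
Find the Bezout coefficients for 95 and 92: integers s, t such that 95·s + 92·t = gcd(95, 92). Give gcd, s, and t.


Euclidean algorithm on (95, 92) — divide until remainder is 0:
  95 = 1 · 92 + 3
  92 = 30 · 3 + 2
  3 = 1 · 2 + 1
  2 = 2 · 1 + 0
gcd(95, 92) = 1.
Track Bezout coefficients alongside the remainders: start with r₀ = 95 = a·1 + b·0 (s = 1, t = 0) and r₁ = 92 = a·0 + b·1 (s = 0, t = 1); each new remainder r_{k+1} = r_{k-1} − q_k·r_k inherits s_{k+1} = s_{k-1} − q_k·s_k, t_{k+1} = t_{k-1} − q_k·t_k, so r_k = a·s_k + b·t_k at every step:
  q = 1: r = 3, s = 1 − 1·0 = 1, t = 0 − 1·1 = -1  (check: 95·1 + 92·(-1) = 3)
  q = 30: r = 2, s = 0 − 30·1 = -30, t = 1 − 30·(-1) = 31  (check: 95·(-30) + 92·31 = 2)
  q = 1: r = 1, s = 1 − 1·(-30) = 31, t = -1 − 1·31 = -32  (check: 95·31 + 92·(-32) = 1)
The row with r = 1 (the gcd) gives the Bezout coefficients s = 31, t = -32.
Result: 95 · (31) + 92 · (-32) = 1.

gcd(95, 92) = 1; s = 31, t = -32 (check: 95·31 + 92·(-32) = 1).


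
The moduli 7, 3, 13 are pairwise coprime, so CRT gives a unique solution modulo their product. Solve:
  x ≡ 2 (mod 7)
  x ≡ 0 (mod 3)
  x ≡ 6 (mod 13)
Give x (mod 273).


Moduli 7, 3, 13 are pairwise coprime; by CRT there is a unique solution modulo M = 7 · 3 · 13 = 273.
Solve pairwise, accumulating the modulus:
  Start with x ≡ 2 (mod 7).
  Combine with x ≡ 0 (mod 3): since gcd(7, 3) = 1, we get a unique residue mod 21.
    Write x = 2 + 7·t and substitute into x ≡ 0 (mod 3): 7·t ≡ 0 − 2 = -2 (mod 3).
    Reduce coefficients mod 3: 1·t ≡ 1 (mod 3).
    So t ≡ 1 (mod 3).
    Then x = 2 + 7·1 = 9, valid modulo lcm(7, 3) = 21: x ≡ 9 (mod 21).
  Combine with x ≡ 6 (mod 13): since gcd(21, 13) = 1, we get a unique residue mod 273.
    Write x = 9 + 21·t and substitute into x ≡ 6 (mod 13): 21·t ≡ 6 − 9 = -3 (mod 13).
    Reduce coefficients mod 13: 8·t ≡ 10 (mod 13).
    The inverse of 8 mod 13 is 5 (since 8·5 = 40 = 3·13 + 1), so t ≡ 5·10 = 50 ≡ 11 (mod 13).
    Then x = 9 + 21·11 = 240, valid modulo lcm(21, 13) = 273: x ≡ 240 (mod 273).
Verify: 240 mod 7 = 2 ✓, 240 mod 3 = 0 ✓, 240 mod 13 = 6 ✓.

x ≡ 240 (mod 273).


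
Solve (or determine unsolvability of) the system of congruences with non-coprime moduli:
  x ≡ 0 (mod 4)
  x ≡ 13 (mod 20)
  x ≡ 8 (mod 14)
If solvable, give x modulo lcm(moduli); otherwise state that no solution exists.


Moduli 4, 20, 14 are not pairwise coprime, so CRT works modulo lcm(m_i) when all pairwise compatibility conditions hold.
Pairwise compatibility: gcd(m_i, m_j) must divide a_i - a_j for every pair.
Merge one congruence at a time:
  Start: x ≡ 0 (mod 4).
  Combine with x ≡ 13 (mod 20): gcd(4, 20) = 4, and 13 - 0 = 13 is NOT divisible by 4.
    ⇒ system is inconsistent (no integer solution).

No solution (the system is inconsistent).


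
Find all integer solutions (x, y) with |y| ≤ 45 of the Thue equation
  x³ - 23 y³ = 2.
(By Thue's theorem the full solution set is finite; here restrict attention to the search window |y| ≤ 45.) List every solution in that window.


The equation is x³ - 23y³ = 2. For fixed y, x³ = 23·y³ + 2, so a solution requires the RHS to be a perfect cube.
Strategy: iterate y from -45 to 45, compute RHS = 23·y³ + 2, and check whether it is a (positive or negative) perfect cube.
Check small values of y:
  y = 0: RHS = 2 is not a perfect cube.
  y = 1: RHS = 25 is not a perfect cube.
  y = -1: RHS = -21 is not a perfect cube.
  y = 2: RHS = 186 is not a perfect cube.
  y = -2: RHS = -182 is not a perfect cube.
  y = 3: RHS = 623 is not a perfect cube.
  y = -3: RHS = -619 is not a perfect cube.
Continuing the search up to |y| = 45 finds no solutions either.
No (x, y) in the scanned range satisfies the equation.

No integer solutions with |y| ≤ 45.


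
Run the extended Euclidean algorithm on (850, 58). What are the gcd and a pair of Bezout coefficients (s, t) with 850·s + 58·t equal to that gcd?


Euclidean algorithm on (850, 58) — divide until remainder is 0:
  850 = 14 · 58 + 38
  58 = 1 · 38 + 20
  38 = 1 · 20 + 18
  20 = 1 · 18 + 2
  18 = 9 · 2 + 0
gcd(850, 58) = 2.
Track Bezout coefficients alongside the remainders: start with r₀ = 850 = a·1 + b·0 (s = 1, t = 0) and r₁ = 58 = a·0 + b·1 (s = 0, t = 1); each new remainder r_{k+1} = r_{k-1} − q_k·r_k inherits s_{k+1} = s_{k-1} − q_k·s_k, t_{k+1} = t_{k-1} − q_k·t_k, so r_k = a·s_k + b·t_k at every step:
  q = 14: r = 38, s = 1 − 14·0 = 1, t = 0 − 14·1 = -14  (check: 850·1 + 58·(-14) = 38)
  q = 1: r = 20, s = 0 − 1·1 = -1, t = 1 − 1·(-14) = 15  (check: 850·(-1) + 58·15 = 20)
  q = 1: r = 18, s = 1 − 1·(-1) = 2, t = -14 − 1·15 = -29  (check: 850·2 + 58·(-29) = 18)
  q = 1: r = 2, s = -1 − 1·2 = -3, t = 15 − 1·(-29) = 44  (check: 850·(-3) + 58·44 = 2)
The row with r = 2 (the gcd) gives the Bezout coefficients s = -3, t = 44.
Result: 850 · (-3) + 58 · (44) = 2.

gcd(850, 58) = 2; s = -3, t = 44 (check: 850·(-3) + 58·44 = 2).


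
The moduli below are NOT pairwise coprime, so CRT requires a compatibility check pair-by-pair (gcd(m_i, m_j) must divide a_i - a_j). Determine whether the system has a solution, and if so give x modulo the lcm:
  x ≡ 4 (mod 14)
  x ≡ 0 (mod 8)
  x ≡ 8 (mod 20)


Moduli 14, 8, 20 are not pairwise coprime, so CRT works modulo lcm(m_i) when all pairwise compatibility conditions hold.
Pairwise compatibility: gcd(m_i, m_j) must divide a_i - a_j for every pair.
Merge one congruence at a time:
  Start: x ≡ 4 (mod 14).
  Combine with x ≡ 0 (mod 8): gcd(14, 8) = 2; 0 - 4 = -4, which IS divisible by 2, so compatible.
    Write x = 4 + 14·t and substitute into x ≡ 0 (mod 8): 14·t ≡ 0 − 4 = -4 (mod 8).
    Divide the congruence (and modulus) by g = 2: 7·t ≡ -2 (mod 4).
    Reduce coefficients mod 4: 3·t ≡ 2 (mod 4).
    The inverse of 3 mod 4 is 3 (since 3·3 = 9 = 2·4 + 1), so t ≡ 3·2 = 6 ≡ 2 (mod 4).
    Then x = 4 + 14·2 = 32, valid modulo lcm(14, 8) = 56: x ≡ 32 (mod 56).
  Combine with x ≡ 8 (mod 20): gcd(56, 20) = 4; 8 - 32 = -24, which IS divisible by 4, so compatible.
    Write x = 32 + 56·t and substitute into x ≡ 8 (mod 20): 56·t ≡ 8 − 32 = -24 (mod 20).
    Divide the congruence (and modulus) by g = 4: 14·t ≡ -6 (mod 5).
    Reduce coefficients mod 5: 4·t ≡ 4 (mod 5).
    The inverse of 4 mod 5 is 4 (since 4·4 = 16 = 3·5 + 1), so t ≡ 4·4 = 16 ≡ 1 (mod 5).
    Then x = 32 + 56·1 = 88, valid modulo lcm(56, 20) = 280: x ≡ 88 (mod 280).
Verify: 88 mod 14 = 4, 88 mod 8 = 0, 88 mod 20 = 8.

x ≡ 88 (mod 280).


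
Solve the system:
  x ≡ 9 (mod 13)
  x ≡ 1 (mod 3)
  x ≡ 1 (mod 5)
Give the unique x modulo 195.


Moduli 13, 3, 5 are pairwise coprime; by CRT there is a unique solution modulo M = 13 · 3 · 5 = 195.
Solve pairwise, accumulating the modulus:
  Start with x ≡ 9 (mod 13).
  Combine with x ≡ 1 (mod 3): since gcd(13, 3) = 1, we get a unique residue mod 39.
    Write x = 9 + 13·t and substitute into x ≡ 1 (mod 3): 13·t ≡ 1 − 9 = -8 (mod 3).
    Reduce coefficients mod 3: 1·t ≡ 1 (mod 3).
    So t ≡ 1 (mod 3).
    Then x = 9 + 13·1 = 22, valid modulo lcm(13, 3) = 39: x ≡ 22 (mod 39).
  Combine with x ≡ 1 (mod 5): since gcd(39, 5) = 1, we get a unique residue mod 195.
    Write x = 22 + 39·t and substitute into x ≡ 1 (mod 5): 39·t ≡ 1 − 22 = -21 (mod 5).
    Reduce coefficients mod 5: 4·t ≡ 4 (mod 5).
    The inverse of 4 mod 5 is 4 (since 4·4 = 16 = 3·5 + 1), so t ≡ 4·4 = 16 ≡ 1 (mod 5).
    Then x = 22 + 39·1 = 61, valid modulo lcm(39, 5) = 195: x ≡ 61 (mod 195).
Verify: 61 mod 13 = 9 ✓, 61 mod 3 = 1 ✓, 61 mod 5 = 1 ✓.

x ≡ 61 (mod 195).


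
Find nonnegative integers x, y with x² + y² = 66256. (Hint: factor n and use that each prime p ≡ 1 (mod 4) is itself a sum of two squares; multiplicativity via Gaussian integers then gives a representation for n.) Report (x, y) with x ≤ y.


Step 1: Factor n = 66256 = 2^4 · 41 · 101.
Step 2: Check the mod-4 condition on each prime factor: 2 = 2 (special); 41 ≡ 1 (mod 4), exponent 1; 101 ≡ 1 (mod 4), exponent 1.
All primes ≡ 3 (mod 4) appear to even exponent (or don't appear), so by the two-squares theorem n IS expressible as a sum of two squares.
Step 3: Build a representation. Group n = k² · m with k = 4 and m = 41 · 101 = 4141 (a product of primes ≡ 1 (mod 4)); a representation of m scales to one of n via (k·x)² + (k·y)² = k²(x² + y²). Each prime p ≡ 1 (mod 4) is itself a sum of two squares; find a² by testing p − a² for a perfect square:
  41: 41 − 1² = 40, 41 − 2² = 37, 41 − 3² = 32, 41 − 4² = 25 = 5² ⇒ 41 = 4² + 5².
  101: 101 − 1² = 100 = 10² ⇒ 101 = 1² + 10².
  Combine using the Brahmagupta–Fibonacci identity (a² + b²)(c² + d²) = (ac − bd)² + (ad + bc)² = (ac + bd)² + (ad − bc)²:
  41 · 101 = 4141: from (4² + 5²)(1² + 10²), take (4·1 − 5·10, 4·10 + 5·1) = (4 − 50, 40 + 5) = (-46, 45); dropping signs (only squares matter) gives (46, 45); check 46² + 45² = 2116 + 2025 = 4141 ✓.
  Scale by k = 4: (4·46, 4·45) = (184, 180).
Step 4: Order so x ≤ y and verify: 180² + 184² = 32400 + 33856 = 66256 = n. ✓

n = 66256 = 180² + 184² (one valid representation with x ≤ y).


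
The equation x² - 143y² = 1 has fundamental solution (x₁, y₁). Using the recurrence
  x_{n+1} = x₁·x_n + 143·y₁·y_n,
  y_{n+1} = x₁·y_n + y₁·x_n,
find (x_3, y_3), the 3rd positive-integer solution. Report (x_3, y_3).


Step 1: Find the fundamental solution (x₁, y₁) of x² - 143y² = 1.
  Expand √143 as a continued fraction. a₀ = ⌊√143⌋ = 11; iterate m_{k+1} = d_k·a_k − m_k, d_{k+1} = (143 − m_{k+1}²)/d_k, a_{k+1} = ⌊(a₀ + m_{k+1})/d_{k+1}⌋ (starting m₀ = 0, d₀ = 1), with convergents p_k = a_k·p_{k-1} + p_{k-2}, q_k = a_k·q_{k-1} + q_{k-2} (p₋₁ = 1, q₋₁ = 0):
  k = 0: a₀ = 11; p₀/q₀ = 11/1; p₀² − 143·q₀² = 121 − 143 = -22.
  k = 1: m = 11, d = 22, a = ⌊(11 + 11)/22⌋ = 1; p/q = (1·11 + 1)/(1·1 + 0) = 12/1; p² − 143·q² = 144 − 143 = 1.
  The first convergent with p² − 143·q² = 1 gives the fundamental solution (x₁, y₁) = (12, 1).
Step 2: Apply the recurrence (x_{n+1}, y_{n+1}) = (x₁x_n + 143y₁y_n, x₁y_n + y₁x_n) repeatedly.
  From (x_1, y_1) = (12, 1): x_2 = 12·12 + 143·1·1 = 287; y_2 = 12·1 + 1·12 = 24.
  From (x_2, y_2) = (287, 24): x_3 = 12·287 + 143·1·24 = 6876; y_3 = 12·24 + 1·287 = 575.
Step 3: Verify x_3² - 143·y_3² = 47279376 - 47279375 = 1 (should be 1). ✓

(x_1, y_1) = (12, 1); (x_3, y_3) = (6876, 575).
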